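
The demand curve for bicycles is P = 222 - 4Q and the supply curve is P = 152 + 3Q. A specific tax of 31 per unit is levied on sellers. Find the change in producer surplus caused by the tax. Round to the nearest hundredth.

-103.44

Pre-tax equilibrium: 222 - 4Q = 152 + 3Q gives Q* = 10, P* = 182.
A tax on sellers shifts supply up by 31: 222 - 4Q = 152 + 3Q + 31, so Q_t = 5.5714. Buyers pay P_b = 199.7143; sellers receive P_s = P_b - 31 = 168.7143.
Producers lose the trapezoid between P_s and P* out to Q_t plus the triangle from Q_t to Q*: change in PS = 46.5612 - 150 = -103.4388.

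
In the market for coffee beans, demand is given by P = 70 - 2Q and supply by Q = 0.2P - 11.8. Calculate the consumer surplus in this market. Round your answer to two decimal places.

2.47

Rewriting supply in inverse form: P = 59 + 5Q.
Set 70 - 2Q = 59 + 5Q, which gives 11 = 7Q, so Q* = 1.5714 and P* = 70 - 2(1.5714) = 66.8571.
The demand choke price is 70, so CS = (1/2)(Q*)(70 - P*) = (1/2)(1.5714)(3.1429) = 2.4694.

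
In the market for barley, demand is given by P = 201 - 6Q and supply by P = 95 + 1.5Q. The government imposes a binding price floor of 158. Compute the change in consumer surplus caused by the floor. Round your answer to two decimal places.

-445.17

Free-market equilibrium: 201 - 6Q = 95 + 1.5Q gives Q* = 14.1333, P* = 116.2.
At the floor price 158, quantity demanded is (201 - 158)/6 = 7.1667; demand is the short side, so Q = 7.1667 trades at P = 158.
CS goes from (1/2)(14.1333)(84.8) = 599.2533 to 154.0833 (computed as (201 - 158)(7.1667) - (1/2)(6)(7.1667)^2), a change of -445.17.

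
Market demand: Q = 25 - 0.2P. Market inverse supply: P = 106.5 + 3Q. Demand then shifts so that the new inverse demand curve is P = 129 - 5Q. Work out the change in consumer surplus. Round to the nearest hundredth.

Rewriting demand in inverse form: P = 125 - 5Q.
Initial equilibrium: Q_0 = 2.3125, P_0 = 113.4375; CS_0 = (1/2)(2.3125)(11.5625) = 13.3691, PS_0 = (1/2)(2.3125)(6.9375) = 8.0215.
New equilibrium: 129 - 5Q = 106.5 + 3Q gives Q_1 = 2.8125, P_1 = 114.9375; CS_1 = 19.7754, PS_1 = 11.8652.
Change in consumer surplus = 19.7754 - 13.3691 = 6.4062.

6.41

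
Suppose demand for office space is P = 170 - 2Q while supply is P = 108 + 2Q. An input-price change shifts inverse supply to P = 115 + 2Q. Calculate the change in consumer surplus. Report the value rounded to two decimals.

Initial equilibrium: Q_0 = 15.5, P_0 = 139; CS_0 = (1/2)(15.5)(31) = 240.25, PS_0 = (1/2)(15.5)(31) = 240.25.
New equilibrium: 170 - 2Q = 115 + 2Q gives Q_1 = 13.75, P_1 = 142.5; CS_1 = 189.0625, PS_1 = 189.0625.
Change in consumer surplus = 189.0625 - 240.25 = -51.1875.

-51.19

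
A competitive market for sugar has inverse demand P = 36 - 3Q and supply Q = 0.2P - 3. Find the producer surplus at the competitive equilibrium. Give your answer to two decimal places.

Rewriting supply in inverse form: P = 15 + 5Q.
Equilibrium: 36 - 3Q = 15 + 5Q, so Q* = 2.625 and P* = 28.125.
The supply curve's price intercept is 15, so PS = (1/2)(Q*)(P* - 15) = (1/2)(2.625)(13.125) = 17.2266.

17.23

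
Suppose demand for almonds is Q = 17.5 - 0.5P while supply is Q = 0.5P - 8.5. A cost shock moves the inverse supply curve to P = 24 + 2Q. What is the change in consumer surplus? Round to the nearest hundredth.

-12.69

Rewriting demand in inverse form: P = 35 - 2Q.
Rewriting supply in inverse form: P = 17 + 2Q.
Initial equilibrium: Q_0 = 4.5, P_0 = 26; CS_0 = (1/2)(4.5)(9) = 20.25, PS_0 = (1/2)(4.5)(9) = 20.25.
New equilibrium: 35 - 2Q = 24 + 2Q gives Q_1 = 2.75, P_1 = 29.5; CS_1 = 7.5625, PS_1 = 7.5625.
Change in consumer surplus = 7.5625 - 20.25 = -12.6875.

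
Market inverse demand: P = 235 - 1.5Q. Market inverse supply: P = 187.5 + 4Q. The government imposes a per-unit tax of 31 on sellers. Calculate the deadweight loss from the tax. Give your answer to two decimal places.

87.36

Without the tax, 235 - 1.5Q = 187.5 + 4Q so Q* = 8.6364 and P* = 222.0455.
A tax on sellers shifts supply up by 31: 235 - 1.5Q = 187.5 + 4Q + 31, so Q_t = 3. Buyers pay P_b = 230.5; sellers receive P_s = P_b - 31 = 199.5.
Deadweight loss is the triangle between the curves from Q_t to Q*: (1/2)(8.6364 - 3)(31) = 87.3636.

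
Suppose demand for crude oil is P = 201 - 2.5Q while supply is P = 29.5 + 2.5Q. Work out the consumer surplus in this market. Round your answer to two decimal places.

Set 201 - 2.5Q = 29.5 + 2.5Q, which gives 171.5 = 5Q, so Q* = 34.3 and P* = 201 - 2.5(34.3) = 115.25.
Consumer surplus is the triangle under demand above P*: (1/2)(34.3)(201 - 115.25) = (1/2)(34.3)(85.75) = 1470.6125.

1470.61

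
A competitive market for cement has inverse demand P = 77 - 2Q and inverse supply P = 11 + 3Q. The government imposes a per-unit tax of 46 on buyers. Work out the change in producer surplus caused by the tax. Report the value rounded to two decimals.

-237.36

Without the tax, 77 - 2Q = 11 + 3Q so Q* = 13.2 and P* = 50.6.
With the tax, buyers' net willingness to pay falls by 46: (77 - 46) - 2Q = 11 + 3Q, so Q_t = 4. Buyers pay P_b = 69; sellers receive P_s = P_b - 46 = 23.
Producers lose the trapezoid between P_s and P* out to Q_t plus the triangle from Q_t to Q*: change in PS = 24 - 261.36 = -237.36.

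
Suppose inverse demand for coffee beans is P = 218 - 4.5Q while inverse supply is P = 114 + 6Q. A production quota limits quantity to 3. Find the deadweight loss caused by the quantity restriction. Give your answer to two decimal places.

250.30

Unrestricted equilibrium: Q* = (218 - 114)/(4.5 + 6) = 9.9048.
At Q = 3 the demand price is 218 - 4.5(3) = 204.5 and the supply price is 114 + 6(3) = 132.
Deadweight loss is the triangle between the curves from 3 to 9.9048: (1/2)(204.5 - 132)(9.9048 - 3) = 250.2976.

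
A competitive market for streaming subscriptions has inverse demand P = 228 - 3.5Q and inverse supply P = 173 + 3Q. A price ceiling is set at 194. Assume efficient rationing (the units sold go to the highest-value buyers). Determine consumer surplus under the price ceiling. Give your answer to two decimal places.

152.25

Free-market equilibrium: 228 - 3.5Q = 173 + 3Q gives Q* = 8.4615, P* = 198.3846.
At the ceiling price 194, quantity supplied is (194 - 173)/3 = 7; supply is the short side, so Q = 7 trades at P = 194.
The demand price at Q = 7 is 203.5. CS is the trapezoid between demand and 194 over [0, 7]: (1/2)[(228 - 194) + (203.5 - 194)](7) = 152.25.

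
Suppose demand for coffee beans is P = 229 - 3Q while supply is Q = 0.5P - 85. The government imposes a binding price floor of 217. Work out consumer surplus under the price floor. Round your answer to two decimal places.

24.00

Rewriting supply in inverse form: P = 170 + 2Q.
Without the control, 229 - 3Q = 170 + 2Q so Q* = 11.8 and P* = 193.6.
At P = 217, buyers demand (229 - 217)/3 = 4 while sellers would supply more, so the quantity traded is 4 at price 217.
CS is the triangle under demand above 217: (1/2)(4)(229 - 217) = 24.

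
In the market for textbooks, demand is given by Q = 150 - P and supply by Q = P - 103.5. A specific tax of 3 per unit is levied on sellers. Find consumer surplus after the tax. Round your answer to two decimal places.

Rewriting demand in inverse form: P = 150 - Q.
Rewriting supply in inverse form: P = 103.5 + Q.
Pre-tax equilibrium: 150 - Q = 103.5 + Q gives Q* = 23.25, P* = 126.75.
A tax on sellers shifts supply up by 3: 150 - Q = 103.5 + Q + 3, so Q_t = 21.75. Buyers pay P_b = 128.25; sellers receive P_s = P_b - 3 = 125.25.
CS = (1/2)(Q_t)(150 - P_b) = (1/2)(21.75)(21.75) = 236.5312.

236.53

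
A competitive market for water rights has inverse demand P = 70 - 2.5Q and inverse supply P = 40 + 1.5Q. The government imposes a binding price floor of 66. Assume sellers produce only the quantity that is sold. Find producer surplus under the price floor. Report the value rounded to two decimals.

Free-market equilibrium: 70 - 2.5Q = 40 + 1.5Q gives Q* = 7.5, P* = 51.25.
At P = 66, buyers demand (70 - 66)/2.5 = 1.6 while sellers would supply more, so the quantity traded is 1.6 at price 66.
The supply price at Q = 1.6 is 42.4. PS is the trapezoid between 66 and supply over [0, 1.6]: (1/2)[(66 - 40) + (66 - 42.4)](1.6) = 39.68.

39.68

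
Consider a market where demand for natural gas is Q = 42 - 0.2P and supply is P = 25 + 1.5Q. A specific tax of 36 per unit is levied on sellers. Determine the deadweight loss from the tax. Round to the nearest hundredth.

99.69

Rewriting demand in inverse form: P = 210 - 5Q.
Pre-tax equilibrium: 210 - 5Q = 25 + 1.5Q gives Q* = 28.4615, P* = 67.6923.
With the tax, sellers need 36 more per unit: 210 - 5Q = 25 + 1.5Q + 36, so Q_t = 22.9231. Buyers pay P_b = 95.3846; sellers receive P_s = P_b - 36 = 59.3846.
The welfare triangle lost has base Q* - Q_t = 5.5385 and height t = 36, so DWL = (1/2)(5.5385)(36) = 99.6923.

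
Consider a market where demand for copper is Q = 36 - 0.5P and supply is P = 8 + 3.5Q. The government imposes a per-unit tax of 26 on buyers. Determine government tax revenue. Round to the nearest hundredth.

179.64

Rewriting demand in inverse form: P = 72 - 2Q.
Pre-tax equilibrium: 72 - 2Q = 8 + 3.5Q gives Q* = 11.6364, P* = 48.7273.
With the tax, buyers' net willingness to pay falls by 26: (72 - 26) - 2Q = 8 + 3.5Q, so Q_t = 6.9091. Buyers pay P_b = 58.1818; sellers receive P_s = P_b - 26 = 32.1818.
Tax revenue = t x Q_t = 26 x 6.9091 = 179.6364.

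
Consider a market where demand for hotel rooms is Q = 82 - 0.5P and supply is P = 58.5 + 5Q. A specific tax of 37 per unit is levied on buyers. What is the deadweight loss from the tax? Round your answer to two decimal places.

Rewriting demand in inverse form: P = 164 - 2Q.
Without the tax, 164 - 2Q = 58.5 + 5Q so Q* = 15.0714 and P* = 133.8571.
A tax on buyers shifts demand down by 37: (164 - 37) - 2Q = 58.5 + 5Q, so Q_t = 9.7857. Buyers pay P_b = 144.4286; sellers receive P_s = P_b - 37 = 107.4286.
The welfare triangle lost has base Q* - Q_t = 5.2857 and height t = 37, so DWL = (1/2)(5.2857)(37) = 97.7857.

97.79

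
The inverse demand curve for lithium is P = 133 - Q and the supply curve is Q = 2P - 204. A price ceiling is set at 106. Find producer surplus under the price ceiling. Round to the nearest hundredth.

16.00

Rewriting supply in inverse form: P = 102 + 0.5Q.
Free-market equilibrium: 133 - Q = 102 + 0.5Q gives Q* = 20.6667, P* = 112.3333.
At the ceiling price 106, quantity supplied is (106 - 102)/0.5 = 8; supply is the short side, so Q = 8 trades at P = 106.
PS is the triangle above supply below 106: (1/2)(8)(106 - 102) = 16.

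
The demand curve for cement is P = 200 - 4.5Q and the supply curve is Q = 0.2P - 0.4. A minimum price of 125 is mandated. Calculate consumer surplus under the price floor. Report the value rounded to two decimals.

625.00

Rewriting supply in inverse form: P = 2 + 5Q.
Free-market equilibrium: 200 - 4.5Q = 2 + 5Q gives Q* = 20.8421, P* = 106.2105.
At the floor price 125, quantity demanded is (200 - 125)/4.5 = 16.6667; demand is the short side, so Q = 16.6667 trades at P = 125.
CS is the triangle under demand above 125: (1/2)(16.6667)(200 - 125) = 625.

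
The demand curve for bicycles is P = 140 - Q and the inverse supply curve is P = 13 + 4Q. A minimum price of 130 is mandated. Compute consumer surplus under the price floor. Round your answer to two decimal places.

Without the control, 140 - Q = 13 + 4Q so Q* = 25.4 and P* = 114.6.
At P = 130, buyers demand (140 - 130)/1 = 10 while sellers would supply more, so the quantity traded is 10 at price 130.
CS is the triangle under demand above 130: (1/2)(10)(140 - 130) = 50.

50.00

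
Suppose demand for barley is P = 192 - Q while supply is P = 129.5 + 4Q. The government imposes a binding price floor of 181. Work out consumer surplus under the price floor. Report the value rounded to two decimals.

60.50

Free-market equilibrium: 192 - Q = 129.5 + 4Q gives Q* = 12.5, P* = 179.5.
At the floor price 181, quantity demanded is (192 - 181)/1 = 11; demand is the short side, so Q = 11 trades at P = 181.
CS is the triangle under demand above 181: (1/2)(11)(192 - 181) = 60.5.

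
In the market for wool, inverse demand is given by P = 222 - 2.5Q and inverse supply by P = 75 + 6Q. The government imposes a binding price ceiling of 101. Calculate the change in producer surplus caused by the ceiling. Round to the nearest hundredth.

Free-market equilibrium: 222 - 2.5Q = 75 + 6Q gives Q* = 17.2941, P* = 178.7647.
At P = 101, sellers supply (101 - 75)/6 = 4.3333 while buyers want more, so the quantity traded is 4.3333 at price 101.
PS goes from (1/2)(17.2941)(103.7647) = 897.2595 to 56.3333 (computed as (101 - 75)(4.3333) - (1/2)(6)(4.3333)^2), a change of -840.9262.

-840.93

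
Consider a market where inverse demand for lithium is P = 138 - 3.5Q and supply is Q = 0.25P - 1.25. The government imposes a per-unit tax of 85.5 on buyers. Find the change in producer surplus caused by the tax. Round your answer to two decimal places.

-548.72

Rewriting supply in inverse form: P = 5 + 4Q.
Pre-tax equilibrium: 138 - 3.5Q = 5 + 4Q gives Q* = 17.7333, P* = 75.9333.
With the tax, buyers' net willingness to pay falls by 85.5: (138 - 85.5) - 3.5Q = 5 + 4Q, so Q_t = 6.3333. Buyers pay P_b = 115.8333; sellers receive P_s = P_b - 85.5 = 30.3333.
Producers lose the trapezoid between P_s and P* out to Q_t plus the triangle from Q_t to Q*: change in PS = 80.2222 - 628.9422 = -548.72.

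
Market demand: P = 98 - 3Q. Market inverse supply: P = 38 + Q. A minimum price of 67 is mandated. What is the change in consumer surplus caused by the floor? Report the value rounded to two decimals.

Free-market equilibrium: 98 - 3Q = 38 + Q gives Q* = 15, P* = 53.
At the floor price 67, quantity demanded is (98 - 67)/3 = 10.3333; demand is the short side, so Q = 10.3333 trades at P = 67.
CS goes from (1/2)(15)(45) = 337.5 to 160.1667 (computed as (98 - 67)(10.3333) - (1/2)(3)(10.3333)^2), a change of -177.3333.

-177.33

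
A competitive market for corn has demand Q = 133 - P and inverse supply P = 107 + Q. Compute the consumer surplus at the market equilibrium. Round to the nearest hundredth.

84.50

Rewriting demand in inverse form: P = 133 - Q.
Setting demand equal to supply, 26 = 2Q, so Q* = 13 and P* = 120.
CS is the area between the demand curve and P* from 0 to Q*: (1/2)(13)(13) = 84.5.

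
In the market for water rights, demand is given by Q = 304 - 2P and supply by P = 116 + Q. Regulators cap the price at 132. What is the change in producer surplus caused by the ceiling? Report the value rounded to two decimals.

-160.00

Rewriting demand in inverse form: P = 152 - 0.5Q.
Free-market equilibrium: 152 - 0.5Q = 116 + Q gives Q* = 24, P* = 140.
At the ceiling price 132, quantity supplied is (132 - 116)/1 = 16; supply is the short side, so Q = 16 trades at P = 132.
PS goes from (1/2)(24)(24) = 288 to 128 (computed as (132 - 116)(16) - (1/2)(1)(16)^2), a change of -160.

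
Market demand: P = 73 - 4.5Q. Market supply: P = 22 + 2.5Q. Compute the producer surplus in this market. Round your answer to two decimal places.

66.35

Setting demand equal to supply, 51 = 7Q, so Q* = 7.2857 and P* = 40.2143.
PS is the area between P* and the supply curve from 0 to Q*: (1/2)(7.2857)(18.2143) = 66.352.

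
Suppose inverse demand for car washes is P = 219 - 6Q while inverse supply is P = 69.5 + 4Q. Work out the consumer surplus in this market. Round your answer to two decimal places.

670.51

Setting demand equal to supply, 149.5 = 10Q, so Q* = 14.95 and P* = 129.3.
The demand choke price is 219, so CS = (1/2)(Q*)(219 - P*) = (1/2)(14.95)(89.7) = 670.5075.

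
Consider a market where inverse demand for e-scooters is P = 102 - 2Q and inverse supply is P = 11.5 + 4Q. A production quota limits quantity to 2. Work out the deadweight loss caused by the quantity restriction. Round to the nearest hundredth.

Without the quota, 102 - 2Q = 11.5 + 4Q gives Q* = 15.0833.
At Q = 2 the demand price is 102 - 2(2) = 98 and the supply price is 11.5 + 4(2) = 19.5.
DWL = (1/2)(gap between curves at 2) x (Q* - 2) = (1/2)(78.5)(13.0833) = 513.5208.

513.52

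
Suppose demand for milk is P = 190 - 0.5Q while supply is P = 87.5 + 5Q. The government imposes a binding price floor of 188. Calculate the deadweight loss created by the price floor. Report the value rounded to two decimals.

Without the control, 190 - 0.5Q = 87.5 + 5Q so Q* = 18.6364 and P* = 180.6818.
At the floor price 188, quantity demanded is (190 - 188)/0.5 = 4; demand is the short side, so Q = 4 trades at P = 188.
The lost-trades triangle has base Q* - 4 = 14.6364 and height equal to the gap between the curves at Q = 4, which is 188 - 107.5 = 80.5. DWL = (1/2)(14.6364)(80.5) = 589.1136.

589.11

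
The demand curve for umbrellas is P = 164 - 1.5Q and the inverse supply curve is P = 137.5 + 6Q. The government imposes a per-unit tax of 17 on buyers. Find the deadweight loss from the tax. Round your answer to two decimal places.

19.27

Pre-tax equilibrium: 164 - 1.5Q = 137.5 + 6Q gives Q* = 3.5333, P* = 158.7.
A tax on buyers shifts demand down by 17: (164 - 17) - 1.5Q = 137.5 + 6Q, so Q_t = 1.2667. Buyers pay P_b = 162.1; sellers receive P_s = P_b - 17 = 145.1.
The welfare triangle lost has base Q* - Q_t = 2.2667 and height t = 17, so DWL = (1/2)(2.2667)(17) = 19.2667.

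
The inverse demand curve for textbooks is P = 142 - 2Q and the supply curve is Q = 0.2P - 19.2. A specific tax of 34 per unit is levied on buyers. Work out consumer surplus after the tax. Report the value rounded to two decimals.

2.94

Rewriting supply in inverse form: P = 96 + 5Q.
Without the tax, 142 - 2Q = 96 + 5Q so Q* = 6.5714 and P* = 128.8571.
With the tax, buyers' net willingness to pay falls by 34: (142 - 34) - 2Q = 96 + 5Q, so Q_t = 1.7143. Buyers pay P_b = 138.5714; sellers receive P_s = P_b - 34 = 104.5714.
Consumer surplus is the triangle under demand above P_b: (1/2)(1.7143)(142 - 138.5714) = 2.9388.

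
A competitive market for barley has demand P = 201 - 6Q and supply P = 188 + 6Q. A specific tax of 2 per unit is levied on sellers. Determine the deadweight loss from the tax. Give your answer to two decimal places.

Pre-tax equilibrium: 201 - 6Q = 188 + 6Q gives Q* = 1.0833, P* = 194.5.
With the tax, sellers need 2 more per unit: 201 - 6Q = 188 + 6Q + 2, so Q_t = 0.9167. Buyers pay P_b = 195.5; sellers receive P_s = P_b - 2 = 193.5.
The welfare triangle lost has base Q* - Q_t = 0.1667 and height t = 2, so DWL = (1/2)(0.1667)(2) = 0.1667.

0.17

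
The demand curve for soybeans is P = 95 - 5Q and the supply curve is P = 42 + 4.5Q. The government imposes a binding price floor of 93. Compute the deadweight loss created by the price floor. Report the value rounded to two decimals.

Without the control, 95 - 5Q = 42 + 4.5Q so Q* = 5.5789 and P* = 67.1053.
At the floor price 93, quantity demanded is (95 - 93)/5 = 0.4; demand is the short side, so Q = 0.4 trades at P = 93.
The lost-trades triangle has base Q* - 0.4 = 5.1789 and height equal to the gap between the curves at Q = 0.4, which is 93 - 43.8 = 49.2. DWL = (1/2)(5.1789)(49.2) = 127.4021.

127.40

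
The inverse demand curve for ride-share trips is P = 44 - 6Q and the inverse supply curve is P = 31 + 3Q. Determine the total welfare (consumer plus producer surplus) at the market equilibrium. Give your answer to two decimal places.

9.39

Equilibrium: 44 - 6Q = 31 + 3Q, so Q* = 1.4444 and P* = 35.3333.
Total surplus is the full triangle between the curves from 0 to Q*: (1/2)(1.4444)(44 - 31) = 9.3889.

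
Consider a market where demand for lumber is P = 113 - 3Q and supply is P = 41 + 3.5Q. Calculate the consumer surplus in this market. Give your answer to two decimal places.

Setting demand equal to supply, 72 = 6.5Q, so Q* = 11.0769 and P* = 79.7692.
CS is the area between the demand curve and P* from 0 to Q*: (1/2)(11.0769)(33.2308) = 184.0473.

184.05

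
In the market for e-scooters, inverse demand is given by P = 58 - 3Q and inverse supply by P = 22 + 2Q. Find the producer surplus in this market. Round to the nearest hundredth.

Set 58 - 3Q = 22 + 2Q, which gives 36 = 5Q, so Q* = 7.2 and P* = 58 - 3(7.2) = 36.4.
PS is the area between P* and the supply curve from 0 to Q*: (1/2)(7.2)(14.4) = 51.84.

51.84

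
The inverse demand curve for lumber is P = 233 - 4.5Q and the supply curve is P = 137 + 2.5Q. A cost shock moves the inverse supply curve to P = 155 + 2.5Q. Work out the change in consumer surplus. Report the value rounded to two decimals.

-143.82

Initial equilibrium: Q_0 = 13.7143, P_0 = 171.2857; CS_0 = (1/2)(13.7143)(61.7143) = 423.1837, PS_0 = (1/2)(13.7143)(34.2857) = 235.102.
New equilibrium: 233 - 4.5Q = 155 + 2.5Q gives Q_1 = 11.1429, P_1 = 182.8571; CS_1 = 279.3673, PS_1 = 155.2041.
Change in consumer surplus = 279.3673 - 423.1837 = -143.8163.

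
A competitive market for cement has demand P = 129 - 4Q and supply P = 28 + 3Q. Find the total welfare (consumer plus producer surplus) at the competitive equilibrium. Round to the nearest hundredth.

728.64

Set 129 - 4Q = 28 + 3Q, which gives 101 = 7Q, so Q* = 14.4286 and P* = 129 - 4(14.4286) = 71.2857.
Total surplus is the full triangle between the curves from 0 to Q*: (1/2)(14.4286)(129 - 28) = 728.6429.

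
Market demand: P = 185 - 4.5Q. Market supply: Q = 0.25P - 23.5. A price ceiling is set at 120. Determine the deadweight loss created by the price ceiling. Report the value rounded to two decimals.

75.18

Rewriting supply in inverse form: P = 94 + 4Q.
Free-market equilibrium: 185 - 4.5Q = 94 + 4Q gives Q* = 10.7059, P* = 136.8235.
At the ceiling price 120, quantity supplied is (120 - 94)/4 = 6.5; supply is the short side, so Q = 6.5 trades at P = 120.
At Q = 6.5 the demand price is 155.75 and the supply price is 120. Deadweight loss is the triangle between the curves from 6.5 to 10.7059: (1/2)(155.75 - 120)(10.7059 - 6.5) = 75.1801.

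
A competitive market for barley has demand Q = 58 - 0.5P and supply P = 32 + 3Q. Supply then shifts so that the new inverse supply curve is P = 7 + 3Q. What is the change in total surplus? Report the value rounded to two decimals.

482.50

Rewriting demand in inverse form: P = 116 - 2Q.
Initial equilibrium: Q_0 = 16.8, P_0 = 82.4; CS_0 = (1/2)(16.8)(33.6) = 282.24, PS_0 = (1/2)(16.8)(50.4) = 423.36.
New equilibrium: 116 - 2Q = 7 + 3Q gives Q_1 = 21.8, P_1 = 72.4; CS_1 = 475.24, PS_1 = 712.86.
Change in total surplus = (475.24 + 712.86) - (282.24 + 423.36) = 482.5.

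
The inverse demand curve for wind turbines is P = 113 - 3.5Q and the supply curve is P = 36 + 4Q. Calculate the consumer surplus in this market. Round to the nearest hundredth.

184.46

Set 113 - 3.5Q = 36 + 4Q, which gives 77 = 7.5Q, so Q* = 10.2667 and P* = 113 - 3.5(10.2667) = 77.0667.
Consumer surplus is the triangle under demand above P*: (1/2)(10.2667)(113 - 77.0667) = (1/2)(10.2667)(35.9333) = 184.4578.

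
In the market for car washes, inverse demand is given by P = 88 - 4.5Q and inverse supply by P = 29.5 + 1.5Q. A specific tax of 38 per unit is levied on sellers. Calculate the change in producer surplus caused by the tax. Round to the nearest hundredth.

-62.54

Without the tax, 88 - 4.5Q = 29.5 + 1.5Q so Q* = 9.75 and P* = 44.125.
With the tax, sellers need 38 more per unit: 88 - 4.5Q = 29.5 + 1.5Q + 38, so Q_t = 3.4167. Buyers pay P_b = 72.625; sellers receive P_s = P_b - 38 = 34.625.
Producers lose the trapezoid between P_s and P* out to Q_t plus the triangle from Q_t to Q*: change in PS = 8.7552 - 71.2969 = -62.5417.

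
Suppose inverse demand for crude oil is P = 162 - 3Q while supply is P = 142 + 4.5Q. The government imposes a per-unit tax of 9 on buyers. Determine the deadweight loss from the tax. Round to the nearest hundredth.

Without the tax, 162 - 3Q = 142 + 4.5Q so Q* = 2.6667 and P* = 154.
A tax on buyers shifts demand down by 9: (162 - 9) - 3Q = 142 + 4.5Q, so Q_t = 1.4667. Buyers pay P_b = 157.6; sellers receive P_s = P_b - 9 = 148.6.
Deadweight loss is the triangle between the curves from Q_t to Q*: (1/2)(2.6667 - 1.4667)(9) = 5.4.

5.40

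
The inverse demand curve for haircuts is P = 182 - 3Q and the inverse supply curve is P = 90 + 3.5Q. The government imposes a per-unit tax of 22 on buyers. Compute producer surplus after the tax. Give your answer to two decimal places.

202.96

Pre-tax equilibrium: 182 - 3Q = 90 + 3.5Q gives Q* = 14.1538, P* = 139.5385.
With the tax, buyers' net willingness to pay falls by 22: (182 - 22) - 3Q = 90 + 3.5Q, so Q_t = 10.7692. Buyers pay P_b = 149.6923; sellers receive P_s = P_b - 22 = 127.6923.
PS = (1/2)(Q_t)(P_s - 90) = (1/2)(10.7692)(37.6923) = 202.9586.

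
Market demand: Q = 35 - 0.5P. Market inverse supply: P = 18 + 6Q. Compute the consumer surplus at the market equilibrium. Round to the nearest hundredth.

42.25

Rewriting demand in inverse form: P = 70 - 2Q.
Set 70 - 2Q = 18 + 6Q, which gives 52 = 8Q, so Q* = 6.5 and P* = 70 - 2(6.5) = 57.
The demand choke price is 70, so CS = (1/2)(Q*)(70 - P*) = (1/2)(6.5)(13) = 42.25.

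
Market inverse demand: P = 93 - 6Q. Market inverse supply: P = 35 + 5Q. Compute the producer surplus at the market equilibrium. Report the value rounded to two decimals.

Setting demand equal to supply, 58 = 11Q, so Q* = 5.2727 and P* = 61.3636.
PS is the area between P* and the supply curve from 0 to Q*: (1/2)(5.2727)(26.3636) = 69.5041.

69.50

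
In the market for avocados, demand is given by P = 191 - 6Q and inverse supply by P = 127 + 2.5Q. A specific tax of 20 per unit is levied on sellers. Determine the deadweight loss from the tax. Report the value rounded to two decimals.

23.53

Without the tax, 191 - 6Q = 127 + 2.5Q so Q* = 7.5294 and P* = 145.8235.
With the tax, sellers need 20 more per unit: 191 - 6Q = 127 + 2.5Q + 20, so Q_t = 5.1765. Buyers pay P_b = 159.9412; sellers receive P_s = P_b - 20 = 139.9412.
Deadweight loss is the triangle between the curves from Q_t to Q*: (1/2)(7.5294 - 5.1765)(20) = 23.5294.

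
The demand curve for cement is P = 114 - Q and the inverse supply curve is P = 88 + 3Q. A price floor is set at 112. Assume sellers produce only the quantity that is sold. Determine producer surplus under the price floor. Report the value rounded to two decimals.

Without the control, 114 - Q = 88 + 3Q so Q* = 6.5 and P* = 107.5.
At P = 112, buyers demand (114 - 112)/1 = 2 while sellers would supply more, so the quantity traded is 2 at price 112.
The supply price at Q = 2 is 94. PS is the trapezoid between 112 and supply over [0, 2]: (1/2)[(112 - 88) + (112 - 94)](2) = 42.

42.00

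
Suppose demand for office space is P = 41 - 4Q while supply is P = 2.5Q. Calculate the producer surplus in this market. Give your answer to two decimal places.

49.73

Equilibrium: 41 - 4Q = 2.5Q, so Q* = 6.3077 and P* = 15.7692.
Producer surplus is the triangle above supply below P*: (1/2)(6.3077)(15.7692 - 0) = (1/2)(6.3077)(15.7692) = 49.7337.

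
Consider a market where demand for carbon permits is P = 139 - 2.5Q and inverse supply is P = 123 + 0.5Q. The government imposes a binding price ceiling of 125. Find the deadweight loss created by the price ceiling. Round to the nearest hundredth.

Free-market equilibrium: 139 - 2.5Q = 123 + 0.5Q gives Q* = 5.3333, P* = 125.6667.
At the ceiling price 125, quantity supplied is (125 - 123)/0.5 = 4; supply is the short side, so Q = 4 trades at P = 125.
The lost-trades triangle has base Q* - 4 = 1.3333 and height equal to the gap between the curves at Q = 4, which is 129 - 125 = 4. DWL = (1/2)(1.3333)(4) = 2.6667.

2.67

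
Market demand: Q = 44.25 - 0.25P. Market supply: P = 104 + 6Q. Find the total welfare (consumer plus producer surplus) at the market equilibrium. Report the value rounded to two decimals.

Rewriting demand in inverse form: P = 177 - 4Q.
Equilibrium: 177 - 4Q = 104 + 6Q, so Q* = 7.3 and P* = 147.8.
Total surplus is the full triangle between the curves from 0 to Q*: (1/2)(7.3)(177 - 104) = 266.45.

266.45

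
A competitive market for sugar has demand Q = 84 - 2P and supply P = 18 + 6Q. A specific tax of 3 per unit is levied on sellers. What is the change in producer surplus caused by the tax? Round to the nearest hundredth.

-9.59

Rewriting demand in inverse form: P = 42 - 0.5Q.
Pre-tax equilibrium: 42 - 0.5Q = 18 + 6Q gives Q* = 3.6923, P* = 40.1538.
With the tax, sellers need 3 more per unit: 42 - 0.5Q = 18 + 6Q + 3, so Q_t = 3.2308. Buyers pay P_b = 40.3846; sellers receive P_s = P_b - 3 = 37.3846.
PS falls from (1/2)(3.6923)(22.1538) = 40.8994 to (1/2)(3.2308)(19.3846) = 31.3136, a change of -9.5858.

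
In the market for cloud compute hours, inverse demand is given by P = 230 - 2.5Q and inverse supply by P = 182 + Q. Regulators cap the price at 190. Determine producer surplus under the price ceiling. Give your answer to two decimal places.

Free-market equilibrium: 230 - 2.5Q = 182 + Q gives Q* = 13.7143, P* = 195.7143.
At the ceiling price 190, quantity supplied is (190 - 182)/1 = 8; supply is the short side, so Q = 8 trades at P = 190.
PS is the triangle above supply below 190: (1/2)(8)(190 - 182) = 32.

32.00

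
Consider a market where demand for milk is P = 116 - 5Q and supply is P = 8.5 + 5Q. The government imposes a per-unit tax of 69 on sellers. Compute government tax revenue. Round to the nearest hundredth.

Without the tax, 116 - 5Q = 8.5 + 5Q so Q* = 10.75 and P* = 62.25.
A tax on sellers shifts supply up by 69: 116 - 5Q = 8.5 + 5Q + 69, so Q_t = 3.85. Buyers pay P_b = 96.75; sellers receive P_s = P_b - 69 = 27.75.
Tax revenue = t x Q_t = 69 x 3.85 = 265.65.

265.65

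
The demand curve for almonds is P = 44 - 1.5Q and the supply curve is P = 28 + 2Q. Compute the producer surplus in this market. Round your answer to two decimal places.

Setting demand equal to supply, 16 = 3.5Q, so Q* = 4.5714 and P* = 37.1429.
PS is the area between P* and the supply curve from 0 to Q*: (1/2)(4.5714)(9.1429) = 20.898.

20.90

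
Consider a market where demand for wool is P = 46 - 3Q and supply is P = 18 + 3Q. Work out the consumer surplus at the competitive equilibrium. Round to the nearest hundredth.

32.67

Setting demand equal to supply, 28 = 6Q, so Q* = 4.6667 and P* = 32.
The demand choke price is 46, so CS = (1/2)(Q*)(46 - P*) = (1/2)(4.6667)(14) = 32.6667.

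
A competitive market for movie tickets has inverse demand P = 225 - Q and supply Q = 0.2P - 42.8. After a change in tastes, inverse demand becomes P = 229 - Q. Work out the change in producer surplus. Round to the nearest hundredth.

7.22

Rewriting supply in inverse form: P = 214 + 5Q.
Initial equilibrium: Q_0 = 1.8333, P_0 = 223.1667; CS_0 = (1/2)(1.8333)(1.8333) = 1.6806, PS_0 = (1/2)(1.8333)(9.1667) = 8.4028.
New equilibrium: 229 - Q = 214 + 5Q gives Q_1 = 2.5, P_1 = 226.5; CS_1 = 3.125, PS_1 = 15.625.
Change in producer surplus = 15.625 - 8.4028 = 7.2222.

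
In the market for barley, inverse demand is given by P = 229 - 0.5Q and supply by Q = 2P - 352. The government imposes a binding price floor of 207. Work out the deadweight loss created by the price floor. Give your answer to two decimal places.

40.50

Rewriting supply in inverse form: P = 176 + 0.5Q.
Free-market equilibrium: 229 - 0.5Q = 176 + 0.5Q gives Q* = 53, P* = 202.5.
At the floor price 207, quantity demanded is (229 - 207)/0.5 = 44; demand is the short side, so Q = 44 trades at P = 207.
The lost-trades triangle has base Q* - 44 = 9 and height equal to the gap between the curves at Q = 44, which is 207 - 198 = 9. DWL = (1/2)(9)(9) = 40.5.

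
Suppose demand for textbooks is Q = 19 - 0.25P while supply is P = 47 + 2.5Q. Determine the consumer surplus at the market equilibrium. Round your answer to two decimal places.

39.81

Rewriting demand in inverse form: P = 76 - 4Q.
Set 76 - 4Q = 47 + 2.5Q, which gives 29 = 6.5Q, so Q* = 4.4615 and P* = 76 - 4(4.4615) = 58.1538.
The demand choke price is 76, so CS = (1/2)(Q*)(76 - P*) = (1/2)(4.4615)(17.8462) = 39.8107.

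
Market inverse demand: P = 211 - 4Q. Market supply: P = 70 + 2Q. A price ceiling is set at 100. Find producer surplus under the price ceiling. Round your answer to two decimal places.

Without the control, 211 - 4Q = 70 + 2Q so Q* = 23.5 and P* = 117.
At P = 100, sellers supply (100 - 70)/2 = 15 while buyers want more, so the quantity traded is 15 at price 100.
PS is the triangle above supply below 100: (1/2)(15)(100 - 70) = 225.

225.00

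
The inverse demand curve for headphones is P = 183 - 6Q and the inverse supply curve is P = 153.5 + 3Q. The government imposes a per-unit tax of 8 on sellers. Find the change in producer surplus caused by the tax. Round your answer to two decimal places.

-7.56

Pre-tax equilibrium: 183 - 6Q = 153.5 + 3Q gives Q* = 3.2778, P* = 163.3333.
A tax on sellers shifts supply up by 8: 183 - 6Q = 153.5 + 3Q + 8, so Q_t = 2.3889. Buyers pay P_b = 168.6667; sellers receive P_s = P_b - 8 = 160.6667.
PS falls from (1/2)(3.2778)(9.8333) = 16.1157 to (1/2)(2.3889)(7.1667) = 8.5602, a change of -7.5556.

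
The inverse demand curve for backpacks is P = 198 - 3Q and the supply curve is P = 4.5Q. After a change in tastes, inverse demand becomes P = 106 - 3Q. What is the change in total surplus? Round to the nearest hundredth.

Initial equilibrium: Q_0 = 26.4, P_0 = 118.8; CS_0 = (1/2)(26.4)(79.2) = 1045.44, PS_0 = (1/2)(26.4)(118.8) = 1568.16.
New equilibrium: 106 - 3Q = 4.5Q gives Q_1 = 14.1333, P_1 = 63.6; CS_1 = 299.6267, PS_1 = 449.44.
Change in total surplus = (299.6267 + 449.44) - (1045.44 + 1568.16) = -1864.5333.

-1864.53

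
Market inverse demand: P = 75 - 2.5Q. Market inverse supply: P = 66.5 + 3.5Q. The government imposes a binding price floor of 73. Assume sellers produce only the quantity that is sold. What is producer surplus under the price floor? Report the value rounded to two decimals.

Without the control, 75 - 2.5Q = 66.5 + 3.5Q so Q* = 1.4167 and P* = 71.4583.
At P = 73, buyers demand (75 - 73)/2.5 = 0.8 while sellers would supply more, so the quantity traded is 0.8 at price 73.
The supply price at Q = 0.8 is 69.3. PS is the trapezoid between 73 and supply over [0, 0.8]: (1/2)[(73 - 66.5) + (73 - 69.3)](0.8) = 4.08.

4.08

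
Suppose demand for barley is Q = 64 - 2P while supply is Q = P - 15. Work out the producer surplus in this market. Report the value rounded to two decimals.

Rewriting demand in inverse form: P = 32 - 0.5Q.
Rewriting supply in inverse form: P = 15 + Q.
Equilibrium: 32 - 0.5Q = 15 + Q, so Q* = 11.3333 and P* = 26.3333.
PS is the area between P* and the supply curve from 0 to Q*: (1/2)(11.3333)(11.3333) = 64.2222.

64.22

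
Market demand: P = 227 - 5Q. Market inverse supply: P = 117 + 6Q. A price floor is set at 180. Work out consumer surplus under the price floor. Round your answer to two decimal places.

220.90

Free-market equilibrium: 227 - 5Q = 117 + 6Q gives Q* = 10, P* = 177.
At the floor price 180, quantity demanded is (227 - 180)/5 = 9.4; demand is the short side, so Q = 9.4 trades at P = 180.
CS is the triangle under demand above 180: (1/2)(9.4)(227 - 180) = 220.9.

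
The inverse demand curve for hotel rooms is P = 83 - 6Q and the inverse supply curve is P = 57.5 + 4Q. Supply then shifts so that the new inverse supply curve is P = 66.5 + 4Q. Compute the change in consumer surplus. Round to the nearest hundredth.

Initial equilibrium: Q_0 = 2.55, P_0 = 67.7; CS_0 = (1/2)(2.55)(15.3) = 19.5075, PS_0 = (1/2)(2.55)(10.2) = 13.005.
New equilibrium: 83 - 6Q = 66.5 + 4Q gives Q_1 = 1.65, P_1 = 73.1; CS_1 = 8.1675, PS_1 = 5.445.
Change in consumer surplus = 8.1675 - 19.5075 = -11.34.

-11.34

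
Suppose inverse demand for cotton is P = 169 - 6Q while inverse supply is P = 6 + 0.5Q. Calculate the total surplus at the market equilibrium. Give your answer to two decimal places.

2043.77

Setting demand equal to supply, 163 = 6.5Q, so Q* = 25.0769 and P* = 18.5385.
CS = (1/2)(25.0769)(150.4615) = 1886.5562 and PS = (1/2)(25.0769)(12.5385) = 157.213, so total surplus = 2043.7692.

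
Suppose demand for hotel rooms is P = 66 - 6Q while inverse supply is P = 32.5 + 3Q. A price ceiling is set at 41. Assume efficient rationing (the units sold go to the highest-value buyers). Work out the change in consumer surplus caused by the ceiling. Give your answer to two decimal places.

5.19

Free-market equilibrium: 66 - 6Q = 32.5 + 3Q gives Q* = 3.7222, P* = 43.6667.
At the ceiling price 41, quantity supplied is (41 - 32.5)/3 = 2.8333; supply is the short side, so Q = 2.8333 trades at P = 41.
CS goes from (1/2)(3.7222)(22.3333) = 41.5648 to 46.75 (computed as (66 - 41)(2.8333) - (1/2)(6)(2.8333)^2), a change of 5.1852.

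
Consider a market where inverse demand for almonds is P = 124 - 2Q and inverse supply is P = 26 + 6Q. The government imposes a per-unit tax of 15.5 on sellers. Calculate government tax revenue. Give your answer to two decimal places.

159.84

Pre-tax equilibrium: 124 - 2Q = 26 + 6Q gives Q* = 12.25, P* = 99.5.
A tax on sellers shifts supply up by 15.5: 124 - 2Q = 26 + 6Q + 15.5, so Q_t = 10.3125. Buyers pay P_b = 103.375; sellers receive P_s = P_b - 15.5 = 87.875.
Revenue is the tax times quantity traded: 15.5 x 10.3125 = 159.8438.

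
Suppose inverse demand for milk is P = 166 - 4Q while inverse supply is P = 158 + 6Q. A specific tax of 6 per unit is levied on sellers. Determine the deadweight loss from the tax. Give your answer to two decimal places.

Pre-tax equilibrium: 166 - 4Q = 158 + 6Q gives Q* = 0.8, P* = 162.8.
A tax on sellers shifts supply up by 6: 166 - 4Q = 158 + 6Q + 6, so Q_t = 0.2. Buyers pay P_b = 165.2; sellers receive P_s = P_b - 6 = 159.2.
The welfare triangle lost has base Q* - Q_t = 0.6 and height t = 6, so DWL = (1/2)(0.6)(6) = 1.8.

1.80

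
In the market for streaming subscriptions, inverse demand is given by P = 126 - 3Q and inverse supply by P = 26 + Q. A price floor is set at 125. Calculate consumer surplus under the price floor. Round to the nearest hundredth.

0.17

Free-market equilibrium: 126 - 3Q = 26 + Q gives Q* = 25, P* = 51.
At P = 125, buyers demand (126 - 125)/3 = 0.3333 while sellers would supply more, so the quantity traded is 0.3333 at price 125.
CS is the triangle under demand above 125: (1/2)(0.3333)(126 - 125) = 0.1667.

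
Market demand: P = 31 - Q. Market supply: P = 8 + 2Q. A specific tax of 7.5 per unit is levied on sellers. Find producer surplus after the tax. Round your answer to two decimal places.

26.69

Without the tax, 31 - Q = 8 + 2Q so Q* = 7.6667 and P* = 23.3333.
With the tax, sellers need 7.5 more per unit: 31 - Q = 8 + 2Q + 7.5, so Q_t = 5.1667. Buyers pay P_b = 25.8333; sellers receive P_s = P_b - 7.5 = 18.3333.
PS = (1/2)(Q_t)(P_s - 8) = (1/2)(5.1667)(10.3333) = 26.6944.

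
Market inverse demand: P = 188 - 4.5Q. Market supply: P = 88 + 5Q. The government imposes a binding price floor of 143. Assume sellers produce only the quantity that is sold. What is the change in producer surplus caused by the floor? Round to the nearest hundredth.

22.99

Without the control, 188 - 4.5Q = 88 + 5Q so Q* = 10.5263 and P* = 140.6316.
At P = 143, buyers demand (188 - 143)/4.5 = 10 while sellers would supply more, so the quantity traded is 10 at price 143.
PS goes from (1/2)(10.5263)(52.6316) = 277.0083 to 300 (computed as (143 - 88)(10) - (1/2)(5)(10)^2), a change of 22.9917.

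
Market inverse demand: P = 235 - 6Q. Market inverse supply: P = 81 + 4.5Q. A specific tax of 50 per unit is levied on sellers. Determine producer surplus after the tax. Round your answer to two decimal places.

220.73

Pre-tax equilibrium: 235 - 6Q = 81 + 4.5Q gives Q* = 14.6667, P* = 147.
A tax on sellers shifts supply up by 50: 235 - 6Q = 81 + 4.5Q + 50, so Q_t = 9.9048. Buyers pay P_b = 175.5714; sellers receive P_s = P_b - 50 = 125.5714.
PS = (1/2)(Q_t)(P_s - 81) = (1/2)(9.9048)(44.5714) = 220.7347.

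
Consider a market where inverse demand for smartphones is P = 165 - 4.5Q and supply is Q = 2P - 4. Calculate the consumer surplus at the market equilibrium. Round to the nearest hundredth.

Rewriting supply in inverse form: P = 2 + 0.5Q.
Set 165 - 4.5Q = 2 + 0.5Q, which gives 163 = 5Q, so Q* = 32.6 and P* = 165 - 4.5(32.6) = 18.3.
CS is the area between the demand curve and P* from 0 to Q*: (1/2)(32.6)(146.7) = 2391.21.

2391.21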